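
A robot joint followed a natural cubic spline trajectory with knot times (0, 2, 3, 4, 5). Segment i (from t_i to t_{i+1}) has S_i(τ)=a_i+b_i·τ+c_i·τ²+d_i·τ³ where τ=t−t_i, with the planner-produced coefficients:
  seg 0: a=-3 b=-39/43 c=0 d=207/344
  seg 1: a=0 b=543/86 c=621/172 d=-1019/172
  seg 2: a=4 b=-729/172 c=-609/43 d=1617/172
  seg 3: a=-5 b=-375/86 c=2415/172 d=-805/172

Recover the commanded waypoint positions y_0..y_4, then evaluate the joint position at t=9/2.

y_0=-3 y_1=0 y_2=4 y_3=-5 y_4=0
S(9/2) = -5855/1376

y_0 = S_0(0) = a_0 = -3
y_1 = S_1(0) = a_1 = 0
y_2 = S_2(0) = a_2 = 4
y_3 = S_3(0) = a_3 = -5
y_4 = S_3(1) = 0
t_q=9/2 is in segment 3 (τ=1/2); S_3(τ)=-5855/1376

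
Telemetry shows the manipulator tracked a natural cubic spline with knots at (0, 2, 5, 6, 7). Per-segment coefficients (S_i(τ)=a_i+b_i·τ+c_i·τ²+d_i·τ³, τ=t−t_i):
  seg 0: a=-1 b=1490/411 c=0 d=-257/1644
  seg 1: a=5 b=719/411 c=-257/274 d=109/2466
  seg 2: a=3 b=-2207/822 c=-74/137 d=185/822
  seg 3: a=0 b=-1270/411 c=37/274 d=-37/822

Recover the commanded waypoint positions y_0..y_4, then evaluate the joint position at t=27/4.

y_0 = S_0(0) = a_0 = -1
y_1 = S_1(0) = a_1 = 5
y_2 = S_2(0) = a_2 = 3
y_3 = S_3(0) = a_3 = 0
y_4 = S_3(1) = -3
t_q=27/4 is in segment 3 (τ=3/4); S_3(τ)=-39641/17536

y_0=-1 y_1=5 y_2=3 y_3=0 y_4=-3
S(27/4) = -39641/17536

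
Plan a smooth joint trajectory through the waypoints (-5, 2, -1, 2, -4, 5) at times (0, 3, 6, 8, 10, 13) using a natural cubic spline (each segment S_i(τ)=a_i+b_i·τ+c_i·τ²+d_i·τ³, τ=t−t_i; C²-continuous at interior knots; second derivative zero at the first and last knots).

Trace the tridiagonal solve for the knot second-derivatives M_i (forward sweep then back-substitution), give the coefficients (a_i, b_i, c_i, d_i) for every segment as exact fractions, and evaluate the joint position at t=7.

Δ: Δ0=7/3, Δ1=-1, Δ2=3/2, Δ3=-3, Δ4=3
row 1: diag=12, rhs=-20; c'=1/4, d'=-5/3
row 2: denom=10−3·1/4=37/4; d'=(15−3·-5/3)/(37/4)=80/37
row 3: denom=8−2·8/37=280/37; d'=(-27−2·80/37)/(280/37)=-1159/280
row 4: denom=10−2·37/140=663/70; d'=(36−2·-1159/280)/(663/70)=6199/1326
back: M4=6199/1326
back: M3=-1159/280−37/140·6199/1326=-7127/1326
back: M2=80/37−8/37·-7127/1326=2204/663
back: M1=-5/3−1/4·2204/663=-552/221
M: M0=0, M1=-552/221, M2=2204/663, M3=-7127/1326, M4=6199/1326, M5=0
seg 0: a=-5, c=M0/2=0, d=(M1−M0)/(6·3)=-92/663, b=Δ0−h0·(2M0+M1)/6=2375/663
seg 1: a=2, c=M1/2=-276/221, d=(M2−M1)/(6·3)=1930/5967, b=Δ1−h1·(2M1+M2)/6=-109/663
seg 2: a=-1, c=M2/2=1102/663, d=(M3−M2)/(6·2)=-3845/5304, b=Δ2−h2·(2M2+M3)/6=713/663
seg 3: a=2, c=M3/2=-7127/2652, d=(M4−M3)/(6·2)=2221/2652, b=Δ3−h3·(2M3+M4)/6=-431/442
seg 4: a=-4, c=M4/2=6199/2652, d=(M5−M4)/(6·3)=-6199/23868, b=Δ4−h4·(2M4+M5)/6=-2221/1326
t_q=7 → seg 2, τ=1; S=-1+713/663·τ+1102/663·τ²+-3845/5304·τ³=5371/5304

  seg 0: a=-5 b=2375/663 c=0 d=-92/663
  seg 1: a=2 b=-109/663 c=-276/221 d=1930/5967
  seg 2: a=-1 b=713/663 c=1102/663 d=-3845/5304
  seg 3: a=2 b=-431/442 c=-7127/2652 d=2221/2652
  seg 4: a=-4 b=-2221/1326 c=6199/2652 d=-6199/23868
S(7) = 5371/5304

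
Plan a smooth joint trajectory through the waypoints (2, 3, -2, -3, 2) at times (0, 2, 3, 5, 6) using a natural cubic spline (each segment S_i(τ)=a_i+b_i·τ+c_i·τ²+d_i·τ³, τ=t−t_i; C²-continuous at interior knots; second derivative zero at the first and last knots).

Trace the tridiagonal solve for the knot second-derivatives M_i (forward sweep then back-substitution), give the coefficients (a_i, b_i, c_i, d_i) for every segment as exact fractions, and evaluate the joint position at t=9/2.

Δ: Δ0=1/2, Δ1=-5, Δ2=-1/2, Δ3=5
row 1: diag=6, rhs=-33; c'=1/6, d'=-11/2
row 2: denom=6−1·1/6=35/6; d'=(27−1·-11/2)/(35/6)=39/7
row 3: denom=6−2·12/35=186/35; d'=(33−2·39/7)/(186/35)=255/62
back: M3=255/62
back: M2=39/7−12/35·255/62=129/31
back: M1=-11/2−1/6·129/31=-192/31
M: M0=0, M1=-192/31, M2=129/31, M3=255/62, M4=0
seg 0: a=2, c=M0/2=0, d=(M1−M0)/(6·2)=-16/31, b=Δ0−h0·(2M0+M1)/6=159/62
seg 1: a=3, c=M1/2=-96/31, d=(M2−M1)/(6·1)=107/62, b=Δ1−h1·(2M1+M2)/6=-225/62
seg 2: a=-2, c=M2/2=129/62, d=(M3−M2)/(6·2)=-1/248, b=Δ2−h2·(2M2+M3)/6=-144/31
seg 3: a=-3, c=M3/2=255/124, d=(M4−M3)/(6·1)=-85/124, b=Δ3−h3·(2M3+M4)/6=225/62
t_q=9/2 → seg 2, τ=3/2; S=-2+-144/31·τ+129/62·τ²+-1/248·τ³=-8531/1984

  seg 0: a=2 b=159/62 c=0 d=-16/31
  seg 1: a=3 b=-225/62 c=-96/31 d=107/62
  seg 2: a=-2 b=-144/31 c=129/62 d=-1/248
  seg 3: a=-3 b=225/62 c=255/124 d=-85/124
S(9/2) = -8531/1984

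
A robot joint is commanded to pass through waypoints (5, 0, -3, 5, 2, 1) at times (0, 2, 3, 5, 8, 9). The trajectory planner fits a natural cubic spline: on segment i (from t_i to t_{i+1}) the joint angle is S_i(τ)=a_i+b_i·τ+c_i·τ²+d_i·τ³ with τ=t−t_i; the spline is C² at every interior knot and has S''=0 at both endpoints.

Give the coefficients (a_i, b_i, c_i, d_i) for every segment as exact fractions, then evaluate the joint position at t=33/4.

  seg 0: a=5 b=-8369/4586 c=0 d=-387/2293
  seg 1: a=0 b=-17657/4586 c=-2322/2293 d=8543/4586
  seg 2: a=-3 b=-658/2293 c=20985/4586 d=-11155/9172
  seg 3: a=5 b=7847/2293 c=-6240/2293 d=2860/6879
  seg 4: a=2 b=-3853/2293 c=2340/2293 d=-780/2293
S(33/4) = 60109/36688

Δ: Δ0=-5/2, Δ1=-3, Δ2=4, Δ3=-1, Δ4=-1
row 1: diag=6, rhs=-3; c'=1/6, d'=-1/2
row 2: denom=6−1·1/6=35/6; d'=(42−1·-1/2)/(35/6)=51/7
row 3: denom=10−2·12/35=326/35; d'=(-30−2·51/7)/(326/35)=-780/163
row 4: denom=8−3·105/326=2293/326; d'=(0−3·-780/163)/(2293/326)=4680/2293
back: M4=4680/2293
back: M3=-780/163−105/326·4680/2293=-12480/2293
back: M2=51/7−12/35·-12480/2293=20985/2293
back: M1=-1/2−1/6·20985/2293=-4644/2293
M: M0=0, M1=-4644/2293, M2=20985/2293, M3=-12480/2293, M4=4680/2293, M5=0
seg 0: a=5, c=M0/2=0, d=(M1−M0)/(6·2)=-387/2293, b=Δ0−h0·(2M0+M1)/6=-8369/4586
seg 1: a=0, c=M1/2=-2322/2293, d=(M2−M1)/(6·1)=8543/4586, b=Δ1−h1·(2M1+M2)/6=-17657/4586
seg 2: a=-3, c=M2/2=20985/4586, d=(M3−M2)/(6·2)=-11155/9172, b=Δ2−h2·(2M2+M3)/6=-658/2293
seg 3: a=5, c=M3/2=-6240/2293, d=(M4−M3)/(6·3)=2860/6879, b=Δ3−h3·(2M3+M4)/6=7847/2293
seg 4: a=2, c=M4/2=2340/2293, d=(M5−M4)/(6·1)=-780/2293, b=Δ4−h4·(2M4+M5)/6=-3853/2293
t_q=33/4 → seg 4, τ=1/4; S=2+-3853/2293·τ+2340/2293·τ²+-780/2293·τ³=60109/36688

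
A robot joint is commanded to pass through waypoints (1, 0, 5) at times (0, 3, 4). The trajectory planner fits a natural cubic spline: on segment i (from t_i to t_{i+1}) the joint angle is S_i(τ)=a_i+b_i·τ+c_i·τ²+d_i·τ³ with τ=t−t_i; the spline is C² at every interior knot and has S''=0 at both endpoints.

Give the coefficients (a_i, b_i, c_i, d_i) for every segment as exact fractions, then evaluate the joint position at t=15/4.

  seg 0: a=1 b=-7/3 c=0 d=2/9
  seg 1: a=0 b=11/3 c=2 d=-2/3
S(15/4) = 115/32

Δ: Δ0=-1/3, Δ1=5
row 1: diag=8, rhs=32; c'=1/8, d'=4
back: M1=4
M: M0=0, M1=4, M2=0
seg 0: a=1, c=M0/2=0, d=(M1−M0)/(6·3)=2/9, b=Δ0−h0·(2M0+M1)/6=-7/3
seg 1: a=0, c=M1/2=2, d=(M2−M1)/(6·1)=-2/3, b=Δ1−h1·(2M1+M2)/6=11/3
t_q=15/4 → seg 1, τ=3/4; S=0+11/3·τ+2·τ²+-2/3·τ³=115/32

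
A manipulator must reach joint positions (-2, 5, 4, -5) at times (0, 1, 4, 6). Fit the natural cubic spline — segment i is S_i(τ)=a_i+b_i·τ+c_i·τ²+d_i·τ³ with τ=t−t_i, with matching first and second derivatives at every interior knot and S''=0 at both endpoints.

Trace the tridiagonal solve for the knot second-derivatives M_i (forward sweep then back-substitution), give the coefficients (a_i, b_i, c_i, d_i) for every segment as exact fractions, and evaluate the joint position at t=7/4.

Δ: Δ0=7, Δ1=-1/3, Δ2=-9/2
row 1: diag=8, rhs=-44; c'=3/8, d'=-11/2
row 2: denom=10−3·3/8=71/8; d'=(-25−3·-11/2)/(71/8)=-68/71
back: M2=-68/71
back: M1=-11/2−3/8·-68/71=-365/71
M: M0=0, M1=-365/71, M2=-68/71, M3=0
seg 0: a=-2, c=M0/2=0, d=(M1−M0)/(6·1)=-365/426, b=Δ0−h0·(2M0+M1)/6=3347/426
seg 1: a=5, c=M1/2=-365/142, d=(M2−M1)/(6·3)=33/142, b=Δ1−h1·(2M1+M2)/6=1126/213
seg 2: a=4, c=M2/2=-34/71, d=(M3−M2)/(6·2)=17/213, b=Δ2−h2·(2M2+M3)/6=-1645/426
t_q=7/4 → seg 1, τ=3/4; S=5+1126/213·τ+-365/142·τ²+33/142·τ³=69223/9088

  seg 0: a=-2 b=3347/426 c=0 d=-365/426
  seg 1: a=5 b=1126/213 c=-365/142 d=33/142
  seg 2: a=4 b=-1645/426 c=-34/71 d=17/213
S(7/4) = 69223/9088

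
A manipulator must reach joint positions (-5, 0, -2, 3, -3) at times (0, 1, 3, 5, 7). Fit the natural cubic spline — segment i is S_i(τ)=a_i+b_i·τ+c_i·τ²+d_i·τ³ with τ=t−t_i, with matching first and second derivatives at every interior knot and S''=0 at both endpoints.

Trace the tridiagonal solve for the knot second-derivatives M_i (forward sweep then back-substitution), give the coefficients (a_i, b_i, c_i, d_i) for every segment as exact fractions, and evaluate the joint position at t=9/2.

Δ: Δ0=5, Δ1=-1, Δ2=5/2, Δ3=-3
row 1: diag=6, rhs=-36; c'=1/3, d'=-6
row 2: denom=8−2·1/3=22/3; d'=(21−2·-6)/(22/3)=9/2
row 3: denom=8−2·3/11=82/11; d'=(-33−2·9/2)/(82/11)=-231/41
back: M3=-231/41
back: M2=9/2−3/11·-231/41=495/82
back: M1=-6−1/3·495/82=-657/82
M: M0=0, M1=-657/82, M2=495/82, M3=-231/41, M4=0
seg 0: a=-5, c=M0/2=0, d=(M1−M0)/(6·1)=-219/164, b=Δ0−h0·(2M0+M1)/6=1039/164
seg 1: a=0, c=M1/2=-657/164, d=(M2−M1)/(6·2)=48/41, b=Δ1−h1·(2M1+M2)/6=191/82
seg 2: a=-2, c=M2/2=495/164, d=(M3−M2)/(6·2)=-319/328, b=Δ2−h2·(2M2+M3)/6=29/82
seg 3: a=3, c=M3/2=-231/82, d=(M4−M3)/(6·2)=77/164, b=Δ3−h3·(2M3+M4)/6=31/41
t_q=9/2 → seg 2, τ=3/2; S=-2+29/82·τ+495/164·τ²+-319/328·τ³=5351/2624

  seg 0: a=-5 b=1039/164 c=0 d=-219/164
  seg 1: a=0 b=191/82 c=-657/164 d=48/41
  seg 2: a=-2 b=29/82 c=495/164 d=-319/328
  seg 3: a=3 b=31/41 c=-231/82 d=77/164
S(9/2) = 5351/2624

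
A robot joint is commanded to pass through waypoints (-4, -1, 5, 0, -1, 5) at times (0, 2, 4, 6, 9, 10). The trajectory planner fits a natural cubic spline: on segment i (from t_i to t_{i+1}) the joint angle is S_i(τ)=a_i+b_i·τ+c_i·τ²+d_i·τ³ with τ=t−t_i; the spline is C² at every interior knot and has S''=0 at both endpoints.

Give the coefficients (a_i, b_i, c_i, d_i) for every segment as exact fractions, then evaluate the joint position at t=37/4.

Δ: Δ0=3/2, Δ1=3, Δ2=-5/2, Δ3=-1/3, Δ4=6
row 1: diag=8, rhs=9; c'=1/4, d'=9/8
row 2: denom=8−2·1/4=15/2; d'=(-33−2·9/8)/(15/2)=-47/10
row 3: denom=10−2·4/15=142/15; d'=(13−2·-47/10)/(142/15)=168/71
row 4: denom=8−3·45/142=1001/142; d'=(38−3·168/71)/(1001/142)=4388/1001
back: M4=4388/1001
back: M3=168/71−45/142·4388/1001=978/1001
back: M2=-47/10−4/15·978/1001=-9931/2002
back: M1=9/8−1/4·-9931/2002=4735/2002
M: M0=0, M1=4735/2002, M2=-9931/2002, M3=978/1001, M4=4388/1001, M5=0
seg 0: a=-4, c=M0/2=0, d=(M1−M0)/(6·2)=4735/24024, b=Δ0−h0·(2M0+M1)/6=2137/3003
seg 1: a=-1, c=M1/2=4735/4004, d=(M2−M1)/(6·2)=-7333/12012, b=Δ1−h1·(2M1+M2)/6=18479/6006
seg 2: a=5, c=M2/2=-9931/4004, d=(M3−M2)/(6·2)=11887/24024, b=Δ2−h2·(2M2+M3)/6=413/858
seg 3: a=0, c=M3/2=489/1001, d=(M4−M3)/(6·3)=155/819, b=Δ3−h3·(2M3+M4)/6=-809/231
seg 4: a=-1, c=M4/2=2194/1001, d=(M5−M4)/(6·1)=-2194/3003, b=Δ4−h4·(2M4+M5)/6=13630/3003
t_q=37/4 → seg 4, τ=1/4; S=-1+13630/3003·τ+2194/1001·τ²+-2194/3003·τ³=1191/4576

  seg 0: a=-4 b=2137/3003 c=0 d=4735/24024
  seg 1: a=-1 b=18479/6006 c=4735/4004 d=-7333/12012
  seg 2: a=5 b=413/858 c=-9931/4004 d=11887/24024
  seg 3: a=0 b=-809/231 c=489/1001 d=155/819
  seg 4: a=-1 b=13630/3003 c=2194/1001 d=-2194/3003
S(37/4) = 1191/4576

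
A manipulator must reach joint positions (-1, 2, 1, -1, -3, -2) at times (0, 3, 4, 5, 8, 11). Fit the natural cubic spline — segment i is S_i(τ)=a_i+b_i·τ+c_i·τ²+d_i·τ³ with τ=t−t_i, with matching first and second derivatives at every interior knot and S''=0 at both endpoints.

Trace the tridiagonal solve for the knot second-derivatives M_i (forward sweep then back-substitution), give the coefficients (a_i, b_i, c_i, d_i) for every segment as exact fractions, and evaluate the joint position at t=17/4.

Δ: Δ0=1, Δ1=-1, Δ2=-2, Δ3=-2/3, Δ4=1/3
row 1: diag=8, rhs=-12; c'=1/8, d'=-3/2
row 2: denom=4−1·1/8=31/8; d'=(-6−1·-3/2)/(31/8)=-36/31
row 3: denom=8−1·8/31=240/31; d'=(8−1·-36/31)/(240/31)=71/60
row 4: denom=12−3·31/80=867/80; d'=(6−3·71/60)/(867/80)=196/867
back: M4=196/867
back: M3=71/60−31/80·196/867=950/867
back: M2=-36/31−8/31·950/867=-1252/867
back: M1=-3/2−1/8·-1252/867=-1144/867
M: M0=0, M1=-1144/867, M2=-1252/867, M3=950/867, M4=196/867, M5=0
seg 0: a=-1, c=M0/2=0, d=(M1−M0)/(6·3)=-572/7803, b=Δ0−h0·(2M0+M1)/6=1439/867
seg 1: a=2, c=M1/2=-572/867, d=(M2−M1)/(6·1)=-6/289, b=Δ1−h1·(2M1+M2)/6=-277/867
seg 2: a=1, c=M2/2=-626/867, d=(M3−M2)/(6·1)=367/867, b=Δ2−h2·(2M2+M3)/6=-1475/867
seg 3: a=-1, c=M3/2=475/867, d=(M4−M3)/(6·3)=-377/7803, b=Δ3−h3·(2M3+M4)/6=-542/289
seg 4: a=-3, c=M4/2=98/867, d=(M5−M4)/(6·3)=-98/7803, b=Δ4−h4·(2M4+M5)/6=31/289
t_q=17/4 → seg 2, τ=1/4; S=1+-1475/867·τ+-626/867·τ²+367/867·τ³=9917/18496

  seg 0: a=-1 b=1439/867 c=0 d=-572/7803
  seg 1: a=2 b=-277/867 c=-572/867 d=-6/289
  seg 2: a=1 b=-1475/867 c=-626/867 d=367/867
  seg 3: a=-1 b=-542/289 c=475/867 d=-377/7803
  seg 4: a=-3 b=31/289 c=98/867 d=-98/7803
S(17/4) = 9917/18496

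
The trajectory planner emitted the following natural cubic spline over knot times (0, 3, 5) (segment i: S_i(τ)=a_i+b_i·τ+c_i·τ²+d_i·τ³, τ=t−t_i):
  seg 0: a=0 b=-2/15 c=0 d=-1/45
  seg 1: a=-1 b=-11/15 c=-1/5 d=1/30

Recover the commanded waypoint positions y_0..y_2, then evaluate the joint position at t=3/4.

y_0=0 y_1=-1 y_2=-3
S(3/4) = -7/64

y_0 = S_0(0) = a_0 = 0
y_1 = S_1(0) = a_1 = -1
y_2 = S_1(2) = -3
t_q=3/4 is in segment 0 (τ=3/4); S_0(τ)=-7/64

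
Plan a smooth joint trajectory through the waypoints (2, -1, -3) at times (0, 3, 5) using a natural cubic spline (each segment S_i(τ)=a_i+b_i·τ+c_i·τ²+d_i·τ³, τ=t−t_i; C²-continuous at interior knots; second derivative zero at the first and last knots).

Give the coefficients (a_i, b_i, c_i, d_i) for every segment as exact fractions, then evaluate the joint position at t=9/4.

Δ: Δ0=-1, Δ1=-1
row 1: diag=10, rhs=0; c'=1/5, d'=0
back: M1=0
M: M0=0, M1=0, M2=0
seg 0: a=2, c=M0/2=0, d=(M1−M0)/(6·3)=0, b=Δ0−h0·(2M0+M1)/6=-1
seg 1: a=-1, c=M1/2=0, d=(M2−M1)/(6·2)=0, b=Δ1−h1·(2M1+M2)/6=-1
t_q=9/4 → seg 0, τ=9/4; S=2+-1·τ+0·τ²+0·τ³=-1/4

  seg 0: a=2 b=-1 c=0 d=0
  seg 1: a=-1 b=-1 c=0 d=0
S(9/4) = -1/4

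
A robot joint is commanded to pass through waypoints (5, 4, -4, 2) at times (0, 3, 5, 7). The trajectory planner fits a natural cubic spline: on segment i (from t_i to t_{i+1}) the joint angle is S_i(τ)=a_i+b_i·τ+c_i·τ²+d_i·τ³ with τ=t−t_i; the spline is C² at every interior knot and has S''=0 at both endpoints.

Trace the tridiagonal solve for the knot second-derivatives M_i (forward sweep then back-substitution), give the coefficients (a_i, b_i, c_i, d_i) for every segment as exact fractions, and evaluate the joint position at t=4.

Δ: Δ0=-1/3, Δ1=-4, Δ2=3
row 1: diag=10, rhs=-22; c'=1/5, d'=-11/5
row 2: denom=8−2·1/5=38/5; d'=(42−2·-11/5)/(38/5)=116/19
back: M2=116/19
back: M1=-11/5−1/5·116/19=-65/19
M: M0=0, M1=-65/19, M2=116/19, M3=0
seg 0: a=5, c=M0/2=0, d=(M1−M0)/(6·3)=-65/342, b=Δ0−h0·(2M0+M1)/6=157/114
seg 1: a=4, c=M1/2=-65/38, d=(M2−M1)/(6·2)=181/228, b=Δ1−h1·(2M1+M2)/6=-214/57
seg 2: a=-4, c=M2/2=58/19, d=(M3−M2)/(6·2)=-29/57, b=Δ2−h2·(2M2+M3)/6=-61/57
t_q=4 → seg 1, τ=1; S=4+-214/57·τ+-65/38·τ²+181/228·τ³=-51/76

  seg 0: a=5 b=157/114 c=0 d=-65/342
  seg 1: a=4 b=-214/57 c=-65/38 d=181/228
  seg 2: a=-4 b=-61/57 c=58/19 d=-29/57
S(4) = -51/76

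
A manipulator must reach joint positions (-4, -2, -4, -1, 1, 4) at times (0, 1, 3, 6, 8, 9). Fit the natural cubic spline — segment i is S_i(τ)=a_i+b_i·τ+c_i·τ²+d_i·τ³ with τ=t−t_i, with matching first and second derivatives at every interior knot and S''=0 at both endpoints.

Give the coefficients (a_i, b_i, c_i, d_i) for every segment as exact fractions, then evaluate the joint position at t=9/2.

Δ: Δ0=2, Δ1=-1, Δ2=1, Δ3=1, Δ4=3
row 1: diag=6, rhs=-18; c'=1/3, d'=-3
row 2: denom=10−2·1/3=28/3; d'=(12−2·-3)/(28/3)=27/14
row 3: denom=10−3·9/28=253/28; d'=(0−3·27/14)/(253/28)=-162/253
row 4: denom=6−2·56/253=1406/253; d'=(12−2·-162/253)/(1406/253)=1680/703
back: M4=1680/703
back: M3=-162/253−56/253·1680/703=-822/703
back: M2=27/14−9/28·-822/703=1620/703
back: M1=-3−1/3·1620/703=-2649/703
M: M0=0, M1=-2649/703, M2=1620/703, M3=-822/703, M4=1680/703, M5=0
seg 0: a=-4, c=M0/2=0, d=(M1−M0)/(6·1)=-883/1406, b=Δ0−h0·(2M0+M1)/6=3695/1406
seg 1: a=-2, c=M1/2=-2649/1406, d=(M2−M1)/(6·2)=1423/2812, b=Δ1−h1·(2M1+M2)/6=523/703
seg 2: a=-4, c=M2/2=810/703, d=(M3−M2)/(6·3)=-11/57, b=Δ2−h2·(2M2+M3)/6=-506/703
seg 3: a=-1, c=M3/2=-411/703, d=(M4−M3)/(6·2)=417/1406, b=Δ3−h3·(2M3+M4)/6=691/703
seg 4: a=1, c=M4/2=840/703, d=(M5−M4)/(6·1)=-280/703, b=Δ4−h4·(2M4+M5)/6=1549/703
t_q=9/2 → seg 2, τ=3/2; S=-4+-506/703·τ+810/703·τ²+-11/57·τ³=-929/296

  seg 0: a=-4 b=3695/1406 c=0 d=-883/1406
  seg 1: a=-2 b=523/703 c=-2649/1406 d=1423/2812
  seg 2: a=-4 b=-506/703 c=810/703 d=-11/57
  seg 3: a=-1 b=691/703 c=-411/703 d=417/1406
  seg 4: a=1 b=1549/703 c=840/703 d=-280/703
S(9/2) = -929/296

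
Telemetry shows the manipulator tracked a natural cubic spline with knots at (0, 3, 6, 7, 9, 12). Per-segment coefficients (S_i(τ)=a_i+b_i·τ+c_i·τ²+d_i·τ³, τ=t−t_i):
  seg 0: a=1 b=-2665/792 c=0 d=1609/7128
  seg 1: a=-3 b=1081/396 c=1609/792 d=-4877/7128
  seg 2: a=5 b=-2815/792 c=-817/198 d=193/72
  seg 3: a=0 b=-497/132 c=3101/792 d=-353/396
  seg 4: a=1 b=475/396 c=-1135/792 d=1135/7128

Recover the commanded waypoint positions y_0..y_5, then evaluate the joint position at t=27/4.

y_0=1 y_1=-3 y_2=5 y_3=0 y_4=1 y_5=-4
S(27/4) = 19331/16896

y_0 = S_0(0) = a_0 = 1
y_1 = S_1(0) = a_1 = -3
y_2 = S_2(0) = a_2 = 5
y_3 = S_3(0) = a_3 = 0
y_4 = S_4(0) = a_4 = 1
y_5 = S_4(3) = -4
t_q=27/4 is in segment 2 (τ=3/4); S_2(τ)=19331/16896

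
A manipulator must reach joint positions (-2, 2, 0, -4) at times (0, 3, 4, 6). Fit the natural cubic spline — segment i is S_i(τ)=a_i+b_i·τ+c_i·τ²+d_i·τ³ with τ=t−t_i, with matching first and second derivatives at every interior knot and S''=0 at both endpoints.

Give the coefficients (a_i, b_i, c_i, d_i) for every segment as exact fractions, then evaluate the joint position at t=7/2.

Δ: Δ0=4/3, Δ1=-2, Δ2=-2
row 1: diag=8, rhs=-20; c'=1/8, d'=-5/2
row 2: denom=6−1·1/8=47/8; d'=(0−1·-5/2)/(47/8)=20/47
back: M2=20/47
back: M1=-5/2−1/8·20/47=-120/47
M: M0=0, M1=-120/47, M2=20/47, M3=0
seg 0: a=-2, c=M0/2=0, d=(M1−M0)/(6·3)=-20/141, b=Δ0−h0·(2M0+M1)/6=368/141
seg 1: a=2, c=M1/2=-60/47, d=(M2−M1)/(6·1)=70/141, b=Δ1−h1·(2M1+M2)/6=-172/141
seg 2: a=0, c=M2/2=10/47, d=(M3−M2)/(6·2)=-5/141, b=Δ2−h2·(2M2+M3)/6=-322/141
t_q=7/2 → seg 1, τ=1/2; S=2+-172/141·τ+-60/47·τ²+70/141·τ³=213/188

  seg 0: a=-2 b=368/141 c=0 d=-20/141
  seg 1: a=2 b=-172/141 c=-60/47 d=70/141
  seg 2: a=0 b=-322/141 c=10/47 d=-5/141
S(7/2) = 213/188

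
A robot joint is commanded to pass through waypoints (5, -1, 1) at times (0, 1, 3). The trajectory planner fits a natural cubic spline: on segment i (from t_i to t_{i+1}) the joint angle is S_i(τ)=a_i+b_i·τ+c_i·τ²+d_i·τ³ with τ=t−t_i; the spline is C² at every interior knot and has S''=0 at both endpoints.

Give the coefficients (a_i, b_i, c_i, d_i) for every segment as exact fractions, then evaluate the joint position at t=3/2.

  seg 0: a=5 b=-43/6 c=0 d=7/6
  seg 1: a=-1 b=-11/3 c=7/2 d=-7/12
S(3/2) = -65/32

Δ: Δ0=-6, Δ1=1
row 1: diag=6, rhs=42; c'=1/3, d'=7
back: M1=7
M: M0=0, M1=7, M2=0
seg 0: a=5, c=M0/2=0, d=(M1−M0)/(6·1)=7/6, b=Δ0−h0·(2M0+M1)/6=-43/6
seg 1: a=-1, c=M1/2=7/2, d=(M2−M1)/(6·2)=-7/12, b=Δ1−h1·(2M1+M2)/6=-11/3
t_q=3/2 → seg 1, τ=1/2; S=-1+-11/3·τ+7/2·τ²+-7/12·τ³=-65/32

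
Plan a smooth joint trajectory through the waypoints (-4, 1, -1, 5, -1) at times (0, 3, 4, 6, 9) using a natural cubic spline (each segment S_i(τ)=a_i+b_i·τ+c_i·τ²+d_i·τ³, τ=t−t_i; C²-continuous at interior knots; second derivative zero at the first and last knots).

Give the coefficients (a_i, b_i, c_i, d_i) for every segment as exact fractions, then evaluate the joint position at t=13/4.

  seg 0: a=-4 b=763/219 c=0 d=-398/1971
  seg 1: a=1 b=-431/219 c=-398/219 d=391/219
  seg 2: a=-1 b=-18/73 c=775/219 d=-839/876
  seg 3: a=5 b=529/219 c=-967/438 d=967/3942
S(13/4) = 1973/4672

Δ: Δ0=5/3, Δ1=-2, Δ2=3, Δ3=-2
row 1: diag=8, rhs=-22; c'=1/8, d'=-11/4
row 2: denom=6−1·1/8=47/8; d'=(30−1·-11/4)/(47/8)=262/47
row 3: denom=10−2·16/47=438/47; d'=(-30−2·262/47)/(438/47)=-967/219
back: M3=-967/219
back: M2=262/47−16/47·-967/219=1550/219
back: M1=-11/4−1/8·1550/219=-796/219
M: M0=0, M1=-796/219, M2=1550/219, M3=-967/219, M4=0
seg 0: a=-4, c=M0/2=0, d=(M1−M0)/(6·3)=-398/1971, b=Δ0−h0·(2M0+M1)/6=763/219
seg 1: a=1, c=M1/2=-398/219, d=(M2−M1)/(6·1)=391/219, b=Δ1−h1·(2M1+M2)/6=-431/219
seg 2: a=-1, c=M2/2=775/219, d=(M3−M2)/(6·2)=-839/876, b=Δ2−h2·(2M2+M3)/6=-18/73
seg 3: a=5, c=M3/2=-967/438, d=(M4−M3)/(6·3)=967/3942, b=Δ3−h3·(2M3+M4)/6=529/219
t_q=13/4 → seg 1, τ=1/4; S=1+-431/219·τ+-398/219·τ²+391/219·τ³=1973/4672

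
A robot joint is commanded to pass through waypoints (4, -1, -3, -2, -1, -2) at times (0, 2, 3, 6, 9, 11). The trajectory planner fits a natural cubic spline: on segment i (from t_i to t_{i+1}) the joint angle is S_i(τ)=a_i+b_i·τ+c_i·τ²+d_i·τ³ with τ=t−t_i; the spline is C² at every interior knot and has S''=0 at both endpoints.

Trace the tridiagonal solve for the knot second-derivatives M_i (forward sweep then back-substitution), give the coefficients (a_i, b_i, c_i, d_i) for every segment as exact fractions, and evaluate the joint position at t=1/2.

Δ: Δ0=-5/2, Δ1=-2, Δ2=1/3, Δ3=1/3, Δ4=-1/2
row 1: diag=6, rhs=3; c'=1/6, d'=1/2
row 2: denom=8−1·1/6=47/6; d'=(14−1·1/2)/(47/6)=81/47
row 3: denom=12−3·18/47=510/47; d'=(0−3·81/47)/(510/47)=-81/170
row 4: denom=10−3·47/170=1559/170; d'=(-5−3·-81/170)/(1559/170)=-607/1559
back: M4=-607/1559
back: M3=-81/170−47/170·-607/1559=-575/1559
back: M2=81/47−18/47·-575/1559=2907/1559
back: M1=1/2−1/6·2907/1559=295/1559
M: M0=0, M1=295/1559, M2=2907/1559, M3=-575/1559, M4=-607/1559, M5=0
seg 0: a=4, c=M0/2=0, d=(M1−M0)/(6·2)=295/18708, b=Δ0−h0·(2M0+M1)/6=-23975/9354
seg 1: a=-1, c=M1/2=295/3118, d=(M2−M1)/(6·1)=1306/4677, b=Δ1−h1·(2M1+M2)/6=-22205/9354
seg 2: a=-3, c=M2/2=2907/3118, d=(M3−M2)/(6·3)=-1741/14031, b=Δ2−h2·(2M2+M3)/6=-12599/9354
seg 3: a=-2, c=M3/2=-575/3118, d=(M4−M3)/(6·3)=-16/14031, b=Δ3−h3·(2M3+M4)/6=8389/9354
seg 4: a=-1, c=M4/2=-607/3118, d=(M5−M4)/(6·2)=607/18708, b=Δ4−h4·(2M4+M5)/6=-2249/9354
t_q=1/2 → seg 0, τ=1/2; S=4+-23975/9354·τ+0·τ²+295/18708·τ³=135717/49888

  seg 0: a=4 b=-23975/9354 c=0 d=295/18708
  seg 1: a=-1 b=-22205/9354 c=295/3118 d=1306/4677
  seg 2: a=-3 b=-12599/9354 c=2907/3118 d=-1741/14031
  seg 3: a=-2 b=8389/9354 c=-575/3118 d=-16/14031
  seg 4: a=-1 b=-2249/9354 c=-607/3118 d=607/18708
S(1/2) = 135717/49888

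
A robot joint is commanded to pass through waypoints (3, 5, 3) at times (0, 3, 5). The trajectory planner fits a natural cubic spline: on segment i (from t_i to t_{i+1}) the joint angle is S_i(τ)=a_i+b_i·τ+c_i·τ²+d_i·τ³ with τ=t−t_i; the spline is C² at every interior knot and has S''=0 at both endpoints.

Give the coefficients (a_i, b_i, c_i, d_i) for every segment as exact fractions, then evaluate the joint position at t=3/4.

  seg 0: a=3 b=7/6 c=0 d=-1/18
  seg 1: a=5 b=-1/3 c=-1/2 d=1/12
S(3/4) = 493/128

Δ: Δ0=2/3, Δ1=-1
row 1: diag=10, rhs=-10; c'=1/5, d'=-1
back: M1=-1
M: M0=0, M1=-1, M2=0
seg 0: a=3, c=M0/2=0, d=(M1−M0)/(6·3)=-1/18, b=Δ0−h0·(2M0+M1)/6=7/6
seg 1: a=5, c=M1/2=-1/2, d=(M2−M1)/(6·2)=1/12, b=Δ1−h1·(2M1+M2)/6=-1/3
t_q=3/4 → seg 0, τ=3/4; S=3+7/6·τ+0·τ²+-1/18·τ³=493/128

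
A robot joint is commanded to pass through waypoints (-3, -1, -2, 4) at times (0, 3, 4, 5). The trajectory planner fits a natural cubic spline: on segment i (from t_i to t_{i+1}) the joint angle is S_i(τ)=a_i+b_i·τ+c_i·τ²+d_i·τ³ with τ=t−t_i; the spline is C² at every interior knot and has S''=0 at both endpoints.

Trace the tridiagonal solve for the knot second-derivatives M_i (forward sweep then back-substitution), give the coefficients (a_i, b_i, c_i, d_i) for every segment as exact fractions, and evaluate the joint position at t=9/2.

  seg 0: a=-3 b=185/93 c=0 d=-41/279
  seg 1: a=-1 b=-184/93 c=-41/31 d=214/93
  seg 2: a=-2 b=212/93 c=173/31 d=-173/93
S(9/2) = 75/248

Δ: Δ0=2/3, Δ1=-1, Δ2=6
row 1: diag=8, rhs=-10; c'=1/8, d'=-5/4
row 2: denom=4−1·1/8=31/8; d'=(42−1·-5/4)/(31/8)=346/31
back: M2=346/31
back: M1=-5/4−1/8·346/31=-82/31
M: M0=0, M1=-82/31, M2=346/31, M3=0
seg 0: a=-3, c=M0/2=0, d=(M1−M0)/(6·3)=-41/279, b=Δ0−h0·(2M0+M1)/6=185/93
seg 1: a=-1, c=M1/2=-41/31, d=(M2−M1)/(6·1)=214/93, b=Δ1−h1·(2M1+M2)/6=-184/93
seg 2: a=-2, c=M2/2=173/31, d=(M3−M2)/(6·1)=-173/93, b=Δ2−h2·(2M2+M3)/6=212/93
t_q=9/2 → seg 2, τ=1/2; S=-2+212/93·τ+173/31·τ²+-173/93·τ³=75/248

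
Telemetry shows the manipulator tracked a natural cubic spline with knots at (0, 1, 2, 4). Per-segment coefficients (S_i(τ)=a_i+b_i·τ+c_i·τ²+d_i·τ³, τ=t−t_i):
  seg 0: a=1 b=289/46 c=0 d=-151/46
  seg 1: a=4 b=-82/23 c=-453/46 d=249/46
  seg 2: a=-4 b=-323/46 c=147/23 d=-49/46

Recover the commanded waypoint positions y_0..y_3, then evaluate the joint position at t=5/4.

y_0 = S_0(0) = a_0 = 1
y_1 = S_1(0) = a_1 = 4
y_2 = S_2(0) = a_2 = -4
y_3 = S_2(2) = -1
t_q=5/4 is in segment 1 (τ=1/4); S_1(τ)=7589/2944

y_0=1 y_1=4 y_2=-4 y_3=-1
S(5/4) = 7589/2944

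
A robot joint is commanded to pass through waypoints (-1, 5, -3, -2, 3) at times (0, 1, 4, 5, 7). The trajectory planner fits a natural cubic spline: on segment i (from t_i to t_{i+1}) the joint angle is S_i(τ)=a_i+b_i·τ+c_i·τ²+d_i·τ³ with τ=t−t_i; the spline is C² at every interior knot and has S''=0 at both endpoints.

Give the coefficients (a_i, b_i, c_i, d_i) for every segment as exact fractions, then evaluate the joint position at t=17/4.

Δ: Δ0=6, Δ1=-8/3, Δ2=1, Δ3=5/2
row 1: diag=8, rhs=-52; c'=3/8, d'=-13/2
row 2: denom=8−3·3/8=55/8; d'=(22−3·-13/2)/(55/8)=332/55
row 3: denom=6−1·8/55=322/55; d'=(9−1·332/55)/(322/55)=163/322
back: M3=163/322
back: M2=332/55−8/55·163/322=960/161
back: M1=-13/2−3/8·960/161=-2813/322
M: M0=0, M1=-2813/322, M2=960/161, M3=163/322, M4=0
seg 0: a=-1, c=M0/2=0, d=(M1−M0)/(6·1)=-2813/1932, b=Δ0−h0·(2M0+M1)/6=14405/1932
seg 1: a=5, c=M1/2=-2813/644, d=(M2−M1)/(6·3)=4733/5796, b=Δ1−h1·(2M1+M2)/6=2983/966
seg 2: a=-3, c=M2/2=480/161, d=(M3−M2)/(6·1)=-251/276, b=Δ2−h2·(2M2+M3)/6=-2071/1932
seg 3: a=-2, c=M3/2=163/644, d=(M4−M3)/(6·2)=-163/3864, b=Δ3−h3·(2M3+M4)/6=2089/966
t_q=17/4 → seg 2, τ=1/4; S=-3+-2071/1932·τ+480/161·τ²+-251/276·τ³=-127599/41216

  seg 0: a=-1 b=14405/1932 c=0 d=-2813/1932
  seg 1: a=5 b=2983/966 c=-2813/644 d=4733/5796
  seg 2: a=-3 b=-2071/1932 c=480/161 d=-251/276
  seg 3: a=-2 b=2089/966 c=163/644 d=-163/3864
S(17/4) = -127599/41216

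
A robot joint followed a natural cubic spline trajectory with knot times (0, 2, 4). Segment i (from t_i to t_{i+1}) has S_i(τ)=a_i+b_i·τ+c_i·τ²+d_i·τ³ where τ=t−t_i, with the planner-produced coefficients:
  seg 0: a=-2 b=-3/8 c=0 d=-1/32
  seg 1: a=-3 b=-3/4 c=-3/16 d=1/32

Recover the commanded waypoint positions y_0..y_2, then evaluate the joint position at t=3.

y_0 = S_0(0) = a_0 = -2
y_1 = S_1(0) = a_1 = -3
y_2 = S_1(2) = -5
t_q=3 is in segment 1 (τ=1); S_1(τ)=-125/32

y_0=-2 y_1=-3 y_2=-5
S(3) = -125/32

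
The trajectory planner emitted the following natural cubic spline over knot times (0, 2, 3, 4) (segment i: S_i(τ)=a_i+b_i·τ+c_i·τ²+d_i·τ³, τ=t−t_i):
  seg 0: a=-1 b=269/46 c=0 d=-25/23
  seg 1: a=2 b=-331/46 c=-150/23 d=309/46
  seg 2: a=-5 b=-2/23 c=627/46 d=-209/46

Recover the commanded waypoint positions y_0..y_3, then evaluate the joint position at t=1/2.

y_0 = S_0(0) = a_0 = -1
y_1 = S_1(0) = a_1 = 2
y_2 = S_2(0) = a_2 = -5
y_3 = S_2(1) = 4
t_q=1/2 is in segment 0 (τ=1/2); S_0(τ)=329/184

y_0=-1 y_1=2 y_2=-5 y_3=4
S(1/2) = 329/184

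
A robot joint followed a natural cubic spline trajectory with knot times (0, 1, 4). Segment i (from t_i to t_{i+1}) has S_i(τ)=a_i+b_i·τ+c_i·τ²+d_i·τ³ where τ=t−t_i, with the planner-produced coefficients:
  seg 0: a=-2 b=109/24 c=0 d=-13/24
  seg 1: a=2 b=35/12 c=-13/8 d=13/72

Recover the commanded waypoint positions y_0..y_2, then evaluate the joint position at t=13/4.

y_0=-2 y_1=2 y_2=1
S(13/4) = 1225/512

y_0 = S_0(0) = a_0 = -2
y_1 = S_1(0) = a_1 = 2
y_2 = S_1(3) = 1
t_q=13/4 is in segment 1 (τ=9/4); S_1(τ)=1225/512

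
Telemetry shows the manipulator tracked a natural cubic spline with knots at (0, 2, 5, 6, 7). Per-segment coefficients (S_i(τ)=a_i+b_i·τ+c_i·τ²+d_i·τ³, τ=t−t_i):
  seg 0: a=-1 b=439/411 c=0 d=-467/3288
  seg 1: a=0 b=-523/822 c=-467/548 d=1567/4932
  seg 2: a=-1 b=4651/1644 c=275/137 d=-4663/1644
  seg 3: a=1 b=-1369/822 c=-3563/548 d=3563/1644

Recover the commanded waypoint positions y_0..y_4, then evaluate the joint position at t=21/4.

y_0=-1 y_1=0 y_2=-1 y_3=1 y_4=-5
S(21/4) = -7421/35072

y_0 = S_0(0) = a_0 = -1
y_1 = S_1(0) = a_1 = 0
y_2 = S_2(0) = a_2 = -1
y_3 = S_3(0) = a_3 = 1
y_4 = S_3(1) = -5
t_q=21/4 is in segment 2 (τ=1/4); S_2(τ)=-7421/35072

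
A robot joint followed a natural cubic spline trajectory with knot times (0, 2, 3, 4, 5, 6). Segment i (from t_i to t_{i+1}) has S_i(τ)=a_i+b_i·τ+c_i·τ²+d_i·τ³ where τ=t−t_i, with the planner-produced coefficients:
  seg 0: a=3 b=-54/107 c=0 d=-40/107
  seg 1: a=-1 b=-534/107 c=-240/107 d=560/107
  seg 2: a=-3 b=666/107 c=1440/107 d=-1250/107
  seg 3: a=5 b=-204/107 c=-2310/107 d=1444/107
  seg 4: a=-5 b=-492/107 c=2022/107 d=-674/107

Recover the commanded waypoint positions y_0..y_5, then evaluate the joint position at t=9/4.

y_0=3 y_1=-1 y_2=-3 y_3=5 y_4=-5 y_5=3
S(9/4) = -987/428

y_0 = S_0(0) = a_0 = 3
y_1 = S_1(0) = a_1 = -1
y_2 = S_2(0) = a_2 = -3
y_3 = S_3(0) = a_3 = 5
y_4 = S_4(0) = a_4 = -5
y_5 = S_4(1) = 3
t_q=9/4 is in segment 1 (τ=1/4); S_1(τ)=-987/428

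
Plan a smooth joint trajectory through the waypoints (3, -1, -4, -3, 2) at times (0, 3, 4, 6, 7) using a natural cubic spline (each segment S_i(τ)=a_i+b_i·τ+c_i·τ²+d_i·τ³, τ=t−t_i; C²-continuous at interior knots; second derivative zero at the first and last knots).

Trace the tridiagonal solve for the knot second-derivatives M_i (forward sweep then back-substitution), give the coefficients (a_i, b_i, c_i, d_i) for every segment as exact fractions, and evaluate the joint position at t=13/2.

Δ: Δ0=-4/3, Δ1=-3, Δ2=1/2, Δ3=5
row 1: diag=8, rhs=-10; c'=1/8, d'=-5/4
row 2: denom=6−1·1/8=47/8; d'=(21−1·-5/4)/(47/8)=178/47
row 3: denom=6−2·16/47=250/47; d'=(27−2·178/47)/(250/47)=913/250
back: M3=913/250
back: M2=178/47−16/47·913/250=318/125
back: M1=-5/4−1/8·318/125=-196/125
M: M0=0, M1=-196/125, M2=318/125, M3=913/250, M4=0
seg 0: a=3, c=M0/2=0, d=(M1−M0)/(6·3)=-98/1125, b=Δ0−h0·(2M0+M1)/6=-206/375
seg 1: a=-1, c=M1/2=-98/125, d=(M2−M1)/(6·1)=257/375, b=Δ1−h1·(2M1+M2)/6=-1088/375
seg 2: a=-4, c=M2/2=159/125, d=(M3−M2)/(6·2)=277/3000, b=Δ2−h2·(2M2+M3)/6=-181/75
seg 3: a=-3, c=M3/2=913/500, d=(M4−M3)/(6·1)=-913/1500, b=Δ3−h3·(2M3+M4)/6=2837/750
t_q=13/2 → seg 3, τ=1/2; S=-3+2837/750·τ+913/500·τ²+-913/1500·τ³=-2913/4000

  seg 0: a=3 b=-206/375 c=0 d=-98/1125
  seg 1: a=-1 b=-1088/375 c=-98/125 d=257/375
  seg 2: a=-4 b=-181/75 c=159/125 d=277/3000
  seg 3: a=-3 b=2837/750 c=913/500 d=-913/1500
S(13/2) = -2913/4000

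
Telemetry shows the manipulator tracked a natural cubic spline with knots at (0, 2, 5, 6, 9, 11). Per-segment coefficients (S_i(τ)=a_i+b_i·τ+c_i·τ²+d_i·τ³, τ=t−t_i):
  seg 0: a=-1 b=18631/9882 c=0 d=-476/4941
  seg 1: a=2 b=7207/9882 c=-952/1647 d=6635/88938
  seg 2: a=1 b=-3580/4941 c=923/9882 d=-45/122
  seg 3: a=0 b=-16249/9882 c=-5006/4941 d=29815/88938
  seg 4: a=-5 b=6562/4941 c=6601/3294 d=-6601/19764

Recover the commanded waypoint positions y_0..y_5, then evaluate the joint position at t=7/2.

y_0=-1 y_1=2 y_2=1 y_3=0 y_4=-5 y_5=3
S(7/2) = 17965/8784

y_0 = S_0(0) = a_0 = -1
y_1 = S_1(0) = a_1 = 2
y_2 = S_2(0) = a_2 = 1
y_3 = S_3(0) = a_3 = 0
y_4 = S_4(0) = a_4 = -5
y_5 = S_4(2) = 3
t_q=7/2 is in segment 1 (τ=3/2); S_1(τ)=17965/8784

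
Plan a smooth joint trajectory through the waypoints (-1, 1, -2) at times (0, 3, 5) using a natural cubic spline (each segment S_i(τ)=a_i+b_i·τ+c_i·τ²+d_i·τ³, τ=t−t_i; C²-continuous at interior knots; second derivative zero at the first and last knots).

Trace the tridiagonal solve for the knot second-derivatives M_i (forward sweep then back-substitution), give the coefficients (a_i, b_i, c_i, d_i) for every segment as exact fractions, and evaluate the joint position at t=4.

Δ: Δ0=2/3, Δ1=-3/2
row 1: diag=10, rhs=-13; c'=1/5, d'=-13/10
back: M1=-13/10
M: M0=0, M1=-13/10, M2=0
seg 0: a=-1, c=M0/2=0, d=(M1−M0)/(6·3)=-13/180, b=Δ0−h0·(2M0+M1)/6=79/60
seg 1: a=1, c=M1/2=-13/20, d=(M2−M1)/(6·2)=13/120, b=Δ1−h1·(2M1+M2)/6=-19/30
t_q=4 → seg 1, τ=1; S=1+-19/30·τ+-13/20·τ²+13/120·τ³=-7/40

  seg 0: a=-1 b=79/60 c=0 d=-13/180
  seg 1: a=1 b=-19/30 c=-13/20 d=13/120
S(4) = -7/40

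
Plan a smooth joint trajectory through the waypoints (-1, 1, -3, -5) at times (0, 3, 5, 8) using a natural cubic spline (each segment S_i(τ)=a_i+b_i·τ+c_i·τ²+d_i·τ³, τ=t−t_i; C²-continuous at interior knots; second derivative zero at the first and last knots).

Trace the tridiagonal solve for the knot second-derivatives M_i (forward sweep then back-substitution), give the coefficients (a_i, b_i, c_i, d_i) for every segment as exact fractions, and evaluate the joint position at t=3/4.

  seg 0: a=-1 b=19/12 c=0 d=-11/108
  seg 1: a=1 b=-7/6 c=-11/12 d=1/4
  seg 2: a=-3 b=-11/6 c=7/12 d=-7/108
S(3/4) = 37/256

Δ: Δ0=2/3, Δ1=-2, Δ2=-2/3
row 1: diag=10, rhs=-16; c'=1/5, d'=-8/5
row 2: denom=10−2·1/5=48/5; d'=(8−2·-8/5)/(48/5)=7/6
back: M2=7/6
back: M1=-8/5−1/5·7/6=-11/6
M: M0=0, M1=-11/6, M2=7/6, M3=0
seg 0: a=-1, c=M0/2=0, d=(M1−M0)/(6·3)=-11/108, b=Δ0−h0·(2M0+M1)/6=19/12
seg 1: a=1, c=M1/2=-11/12, d=(M2−M1)/(6·2)=1/4, b=Δ1−h1·(2M1+M2)/6=-7/6
seg 2: a=-3, c=M2/2=7/12, d=(M3−M2)/(6·3)=-7/108, b=Δ2−h2·(2M2+M3)/6=-11/6
t_q=3/4 → seg 0, τ=3/4; S=-1+19/12·τ+0·τ²+-11/108·τ³=37/256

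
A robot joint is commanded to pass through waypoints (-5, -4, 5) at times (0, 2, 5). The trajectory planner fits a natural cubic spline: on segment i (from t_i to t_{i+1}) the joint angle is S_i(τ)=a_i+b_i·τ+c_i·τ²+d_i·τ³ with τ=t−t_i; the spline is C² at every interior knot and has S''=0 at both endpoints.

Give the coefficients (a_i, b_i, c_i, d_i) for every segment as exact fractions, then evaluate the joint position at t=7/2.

  seg 0: a=-5 b=0 c=0 d=1/8
  seg 1: a=-4 b=3/2 c=3/4 d=-1/12
S(7/2) = -11/32

Δ: Δ0=1/2, Δ1=3
row 1: diag=10, rhs=15; c'=3/10, d'=3/2
back: M1=3/2
M: M0=0, M1=3/2, M2=0
seg 0: a=-5, c=M0/2=0, d=(M1−M0)/(6·2)=1/8, b=Δ0−h0·(2M0+M1)/6=0
seg 1: a=-4, c=M1/2=3/4, d=(M2−M1)/(6·3)=-1/12, b=Δ1−h1·(2M1+M2)/6=3/2
t_q=7/2 → seg 1, τ=3/2; S=-4+3/2·τ+3/4·τ²+-1/12·τ³=-11/32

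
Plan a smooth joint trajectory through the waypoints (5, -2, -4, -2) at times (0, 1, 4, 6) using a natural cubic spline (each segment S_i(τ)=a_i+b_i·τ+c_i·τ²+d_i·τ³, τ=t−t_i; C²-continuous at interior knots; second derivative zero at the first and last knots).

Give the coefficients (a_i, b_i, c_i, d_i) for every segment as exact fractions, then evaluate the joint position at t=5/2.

Δ: Δ0=-7, Δ1=-2/3, Δ2=1
row 1: diag=8, rhs=38; c'=3/8, d'=19/4
row 2: denom=10−3·3/8=71/8; d'=(10−3·19/4)/(71/8)=-34/71
back: M2=-34/71
back: M1=19/4−3/8·-34/71=350/71
M: M0=0, M1=350/71, M2=-34/71, M3=0
seg 0: a=5, c=M0/2=0, d=(M1−M0)/(6·1)=175/213, b=Δ0−h0·(2M0+M1)/6=-1666/213
seg 1: a=-2, c=M1/2=175/71, d=(M2−M1)/(6·3)=-64/213, b=Δ1−h1·(2M1+M2)/6=-1141/213
seg 2: a=-4, c=M2/2=-17/71, d=(M3−M2)/(6·2)=17/426, b=Δ2−h2·(2M2+M3)/6=281/213
t_q=5/2 → seg 1, τ=3/2; S=-2+-1141/213·τ+175/71·τ²+-64/213·τ³=-1563/284

  seg 0: a=5 b=-1666/213 c=0 d=175/213
  seg 1: a=-2 b=-1141/213 c=175/71 d=-64/213
  seg 2: a=-4 b=281/213 c=-17/71 d=17/426
S(5/2) = -1563/284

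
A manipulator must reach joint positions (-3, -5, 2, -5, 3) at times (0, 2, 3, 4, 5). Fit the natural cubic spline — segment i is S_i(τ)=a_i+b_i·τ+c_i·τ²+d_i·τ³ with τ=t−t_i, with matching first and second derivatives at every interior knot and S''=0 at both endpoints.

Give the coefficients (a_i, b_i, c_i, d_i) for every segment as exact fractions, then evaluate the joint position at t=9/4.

Δ: Δ0=-1, Δ1=7, Δ2=-7, Δ3=8
row 1: diag=6, rhs=48; c'=1/6, d'=8
row 2: denom=4−1·1/6=23/6; d'=(-84−1·8)/(23/6)=-24
row 3: denom=4−1·6/23=86/23; d'=(90−1·-24)/(86/23)=1311/43
back: M3=1311/43
back: M2=-24−6/23·1311/43=-1374/43
back: M1=8−1/6·-1374/43=573/43
M: M0=0, M1=573/43, M2=-1374/43, M3=1311/43, M4=0
seg 0: a=-3, c=M0/2=0, d=(M1−M0)/(6·2)=191/172, b=Δ0−h0·(2M0+M1)/6=-234/43
seg 1: a=-5, c=M1/2=573/86, d=(M2−M1)/(6·1)=-649/86, b=Δ1−h1·(2M1+M2)/6=339/43
seg 2: a=2, c=M2/2=-687/43, d=(M3−M2)/(6·1)=895/86, b=Δ2−h2·(2M2+M3)/6=-123/86
seg 3: a=-5, c=M3/2=1311/86, d=(M4−M3)/(6·1)=-437/86, b=Δ3−h3·(2M3+M4)/6=-93/43
t_q=9/4 → seg 1, τ=1/4; S=-5+339/43·τ+573/86·τ²+-649/86·τ³=-15029/5504

  seg 0: a=-3 b=-234/43 c=0 d=191/172
  seg 1: a=-5 b=339/43 c=573/86 d=-649/86
  seg 2: a=2 b=-123/86 c=-687/43 d=895/86
  seg 3: a=-5 b=-93/43 c=1311/86 d=-437/86
S(9/4) = -15029/5504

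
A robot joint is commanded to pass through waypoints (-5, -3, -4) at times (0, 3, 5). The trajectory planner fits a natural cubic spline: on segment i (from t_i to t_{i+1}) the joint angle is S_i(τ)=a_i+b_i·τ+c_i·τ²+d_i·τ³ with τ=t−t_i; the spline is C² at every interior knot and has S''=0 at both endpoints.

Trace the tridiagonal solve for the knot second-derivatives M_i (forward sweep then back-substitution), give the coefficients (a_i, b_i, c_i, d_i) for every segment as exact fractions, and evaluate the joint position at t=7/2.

Δ: Δ0=2/3, Δ1=-1/2
row 1: diag=10, rhs=-7; c'=1/5, d'=-7/10
back: M1=-7/10
M: M0=0, M1=-7/10, M2=0
seg 0: a=-5, c=M0/2=0, d=(M1−M0)/(6·3)=-7/180, b=Δ0−h0·(2M0+M1)/6=61/60
seg 1: a=-3, c=M1/2=-7/20, d=(M2−M1)/(6·2)=7/120, b=Δ1−h1·(2M1+M2)/6=-1/30
t_q=7/2 → seg 1, τ=1/2; S=-3+-1/30·τ+-7/20·τ²+7/120·τ³=-991/320

  seg 0: a=-5 b=61/60 c=0 d=-7/180
  seg 1: a=-3 b=-1/30 c=-7/20 d=7/120
S(7/2) = -991/320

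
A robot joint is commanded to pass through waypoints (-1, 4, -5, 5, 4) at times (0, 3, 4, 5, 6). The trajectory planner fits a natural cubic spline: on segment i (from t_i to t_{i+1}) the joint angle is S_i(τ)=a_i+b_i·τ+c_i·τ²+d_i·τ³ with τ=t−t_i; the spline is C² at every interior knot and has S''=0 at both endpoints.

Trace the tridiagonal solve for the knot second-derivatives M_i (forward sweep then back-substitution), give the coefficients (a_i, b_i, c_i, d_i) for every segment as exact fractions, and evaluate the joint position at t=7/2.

  seg 0: a=-1 b=2803/348 c=0 d=-247/348
  seg 1: a=4 b=-1933/174 c=-741/116 d=2957/348
  seg 2: a=-5 b=559/348 c=554/29 d=-3727/348
  seg 3: a=5 b=1337/174 c=-1511/116 d=1511/348
S(7/2) = -1939/928

Δ: Δ0=5/3, Δ1=-9, Δ2=10, Δ3=-1
row 1: diag=8, rhs=-64; c'=1/8, d'=-8
row 2: denom=4−1·1/8=31/8; d'=(114−1·-8)/(31/8)=976/31
row 3: denom=4−1·8/31=116/31; d'=(-66−1·976/31)/(116/31)=-1511/58
back: M3=-1511/58
back: M2=976/31−8/31·-1511/58=1108/29
back: M1=-8−1/8·1108/29=-741/58
M: M0=0, M1=-741/58, M2=1108/29, M3=-1511/58, M4=0
seg 0: a=-1, c=M0/2=0, d=(M1−M0)/(6·3)=-247/348, b=Δ0−h0·(2M0+M1)/6=2803/348
seg 1: a=4, c=M1/2=-741/116, d=(M2−M1)/(6·1)=2957/348, b=Δ1−h1·(2M1+M2)/6=-1933/174
seg 2: a=-5, c=M2/2=554/29, d=(M3−M2)/(6·1)=-3727/348, b=Δ2−h2·(2M2+M3)/6=559/348
seg 3: a=5, c=M3/2=-1511/116, d=(M4−M3)/(6·1)=1511/348, b=Δ3−h3·(2M3+M4)/6=1337/174
t_q=7/2 → seg 1, τ=1/2; S=4+-1933/174·τ+-741/116·τ²+2957/348·τ³=-1939/928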